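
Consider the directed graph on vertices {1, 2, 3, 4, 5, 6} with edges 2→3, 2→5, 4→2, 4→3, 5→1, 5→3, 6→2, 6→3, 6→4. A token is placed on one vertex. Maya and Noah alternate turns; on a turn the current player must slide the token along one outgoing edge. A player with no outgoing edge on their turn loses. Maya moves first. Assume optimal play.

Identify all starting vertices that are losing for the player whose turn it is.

Work bottom-up. With no move the player to move loses. Otherwise the position is W if at least one move leads to an L position for the opponent, and L if every move leads to a W.
Every edge goes from a vertex to one that appears earlier in the order 1, 3, 5, 2, 4, 6, so processing vertices in that order labels each vertex after all of its successors.
1: no outgoing edge → L
3: no outgoing edge → L
5: →3(L), so W
2: →3(L), so W
4: →3(L), so W
6: →3(L), so W
Reading off the rows marked L gives the requested list; there are 2 such vertices.

1, 3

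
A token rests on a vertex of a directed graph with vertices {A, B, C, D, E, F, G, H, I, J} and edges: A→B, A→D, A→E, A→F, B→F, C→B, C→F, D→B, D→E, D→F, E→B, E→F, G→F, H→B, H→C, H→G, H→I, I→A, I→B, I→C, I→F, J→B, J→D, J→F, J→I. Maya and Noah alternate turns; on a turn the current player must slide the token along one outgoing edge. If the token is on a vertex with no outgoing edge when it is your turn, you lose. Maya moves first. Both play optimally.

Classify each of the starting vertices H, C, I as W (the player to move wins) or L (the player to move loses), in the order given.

H: L, C: W, I: W

Use the standard recursion: the mover loses at a terminal position; elsewhere, the mover wins exactly when some move hands the opponent an L position.
Every edge goes from a vertex to one that appears earlier in the order F, B, E, D, A, C, I, G, H, J, so processing vertices in that order labels each vertex after all of its successors.
F: no outgoing edge → L
B: →F(L), so W
E: →F(L), so W
D: →F(L), so W
A: →F(L), so W
C: →F(L), so W
I: →F(L), so W
G: →F(L), so W
H: →G(W), I(W), C(W), B(W) — all W, so L
J: →F(L), so W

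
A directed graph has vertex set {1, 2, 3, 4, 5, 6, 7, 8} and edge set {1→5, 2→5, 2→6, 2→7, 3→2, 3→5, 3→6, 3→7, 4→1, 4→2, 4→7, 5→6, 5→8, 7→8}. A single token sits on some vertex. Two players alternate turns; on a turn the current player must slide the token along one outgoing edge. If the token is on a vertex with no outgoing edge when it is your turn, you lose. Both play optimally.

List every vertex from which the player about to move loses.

Label each position W (a win for the player to move) or L (a loss). A position with no legal move is L; any other position is W exactly when some move reaches an L, and L when every move reaches a W.
Every edge goes from a vertex to one that appears earlier in the order 6, 8, 5, 7, 2, 3, 1, 4, so processing vertices in that order labels each vertex after all of its successors.
6: no outgoing edge → L
8: no outgoing edge → L
5: W (go to 8, an L position)
7: W (go to 8, an L position)
2: W (go to 6, an L position)
3: W (go to 6, an L position)
1: L (sole option 5(W) is W)
4: W (go to 1, an L position)
Reading off the rows marked L gives the requested list; there are 3 such vertices.

1, 6, 8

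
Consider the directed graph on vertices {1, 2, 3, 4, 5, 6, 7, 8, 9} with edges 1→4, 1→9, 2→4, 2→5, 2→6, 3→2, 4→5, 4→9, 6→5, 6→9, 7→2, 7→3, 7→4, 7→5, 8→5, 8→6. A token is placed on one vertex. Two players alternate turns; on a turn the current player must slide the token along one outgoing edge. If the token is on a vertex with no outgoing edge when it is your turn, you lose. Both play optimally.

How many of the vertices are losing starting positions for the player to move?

Classify positions by backward induction: terminal positions (no move available) are L. From any other position, the mover wins iff some move reaches an L.
Every edge goes from a vertex to one that appears earlier in the order 5, 9, 6, 4, 1, 8, 2, 3, 7, so processing vertices in that order labels each vertex after all of its successors.
5: no outgoing edge → L
9: no outgoing edge → L
6: reaches L-position 9 → W
4: reaches L-position 9 → W
1: reaches L-position 9 → W
8: reaches L-position 5 → W
2: reaches L-position 5 → W
3: only reaches 2(W), which is W → L
7: reaches L-position 3 → W
The L vertices are 3, 5, 9; that is 3 in all.

3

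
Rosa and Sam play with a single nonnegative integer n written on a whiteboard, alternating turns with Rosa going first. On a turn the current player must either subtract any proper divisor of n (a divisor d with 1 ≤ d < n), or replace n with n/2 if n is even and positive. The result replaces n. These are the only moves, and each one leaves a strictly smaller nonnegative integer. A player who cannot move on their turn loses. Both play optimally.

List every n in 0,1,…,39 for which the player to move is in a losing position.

0, 1, 3, 5, 7, 9, 11, 13, 15, 17, 19, 21, 23, 25, 27, 29, 31, 33, 35, 37, 39

Compute win/loss labels from the base case upward. A position with no move is L. Any other position is W if it can reach an L in one move, else L.
n=0: no move → L
n=1: no move → L
n=2: W (go to 1, an L position)
n=3: L (sole option 2(W) is W)
n=4: W (go to 3, an L position)
n=5: L (sole option 4(W) is W)
n=6: W (go to 3, an L position)
n=7: L (sole option 6(W) is W)
n=8: W (go to 7, an L position)
n=9: L (options 6(W), 8(W) are all W)
n=10: W (go to 5, an L position)
n=11: L (sole option 10(W) is W)
n=12: W (go to 9, an L position)
n=13: L (sole option 12(W) is W)
n=14: W (go to 7, an L position)
n=15: L (options 10(W), 12(W), 14(W) are all W)
n=16: W (go to 15, an L position)
n=17: L (sole option 16(W) is W)
n=18: W (go to 9, an L position)
n=19: L (sole option 18(W) is W)
n=20: W (go to 15, an L position)
n=21: L (options 14(W), 18(W), 20(W) are all W)
n=22: W (go to 11, an L position)
n=23: L (sole option 22(W) is W)
n=24: W (go to 21, an L position)
n=25: L (options 20(W), 24(W) are all W)
n=26: W (go to 13, an L position)
n=27: L (options 18(W), 24(W), 26(W) are all W)
n=28: W (go to 21, an L position)
n=29: L (sole option 28(W) is W)
n=30: W (go to 15, an L position)
n=31: L (sole option 30(W) is W)
n=32: W (go to 31, an L position)
n=33: L (options 22(W), 30(W), 32(W) are all W)
n=34: W (go to 17, an L position)
n=35: L (options 28(W), 30(W), 34(W) are all W)
n=36: W (go to 27, an L position)
n=37: L (sole option 36(W) is W)
n=38: W (go to 19, an L position)
n=39: L (options 26(W), 36(W), 38(W) are all W)
The losing starting values of n are exactly the entries labelled L in this table (21 of them).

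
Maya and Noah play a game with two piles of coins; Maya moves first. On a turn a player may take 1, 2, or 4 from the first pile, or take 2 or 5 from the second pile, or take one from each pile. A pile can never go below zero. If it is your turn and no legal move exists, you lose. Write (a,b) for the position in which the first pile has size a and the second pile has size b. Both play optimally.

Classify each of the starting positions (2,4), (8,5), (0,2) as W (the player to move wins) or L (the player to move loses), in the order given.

Label each position W (a win for the player to move) or L (a loss). A position with no legal move is L; any other position is W exactly when some move reaches an L, and L when every move reaches a W.
No move ever increases a pile, so every position that can arise here has a ≤ 8 and b ≤ 5; it is enough to label the cells with 0 ≤ a ≤ 8 and 0 ≤ b ≤ 5.
Every move lowers a or b (never raises either), so fill the grid row by row in increasing a, and left to right within a row: each cell's successors are then already labelled.
      b=0  b=1  b=2  b=3  b=4  b=5
a=0:    L    L    W    W    L    W
a=1:    W    W    W    L    W    W
a=2:    W    W    L    W    W    L
a=3:    L    L    W    W    L    W
a=4:    W    W    W    L    W    W
a=5:    W    W    L    W    W    L
a=6:    L    L    W    W    L    W
a=7:    W    W    W    L    W    W
a=8:    W    W    L    W    W    L
Cells with no legal move (terminal, hence L): (0,0), (0,1).
The remaining L cells, each justified by listing all of its moves:
(0,4): the only move is to (0,2)(W), a W ⇒ L
(1,3): moves to (0,3)(W), (1,1)(W), (0,2)(W); every one is W ⇒ L
(2,2): moves to (1,2)(W), (0,2)(W), (2,0)(W), (1,1)(W); every one is W ⇒ L
(2,5): moves to (1,5)(W), (0,5)(W), (2,3)(W), (2,0)(W), (1,4)(W); every one is W ⇒ L
(3,0): moves to (2,0)(W), (1,0)(W); every one is W ⇒ L
(3,1): moves to (2,1)(W), (1,1)(W), (2,0)(W); every one is W ⇒ L
(3,4): moves to (2,4)(W), (1,4)(W), (3,2)(W), (2,3)(W); every one is W ⇒ L
(4,3): moves to (3,3)(W), (2,3)(W), (0,3)(W), (4,1)(W), (3,2)(W); every one is W ⇒ L
(5,2): moves to (4,2)(W), (3,2)(W), (1,2)(W), (5,0)(W), (4,1)(W); every one is W ⇒ L
(5,5): moves to (4,5)(W), (3,5)(W), (1,5)(W), (5,3)(W), (5,0)(W), (4,4)(W); every one is W ⇒ L
(6,0): moves to (5,0)(W), (4,0)(W), (2,0)(W); every one is W ⇒ L
(6,1): moves to (5,1)(W), (4,1)(W), (2,1)(W), (5,0)(W); every one is W ⇒ L
(6,4): moves to (5,4)(W), (4,4)(W), (2,4)(W), (6,2)(W), (5,3)(W); every one is W ⇒ L
(7,3): moves to (6,3)(W), (5,3)(W), (3,3)(W), (7,1)(W), (6,2)(W); every one is W ⇒ L
(8,2): moves to (7,2)(W), (6,2)(W), (4,2)(W), (8,0)(W), (7,1)(W); every one is W ⇒ L
(8,5): moves to (7,5)(W), (6,5)(W), (4,5)(W), (8,3)(W), (8,0)(W), (7,4)(W); every one is W ⇒ L
Every other cell has at least one move into one of the L cells above, so it is W.
(2,4): the move to (0,4) reaches an L cell, so W
(8,5): one of the L cells justified above, so L
(0,2): the move to (0,0) reaches an L cell, so W

(2,4): W, (8,5): L, (0,2): W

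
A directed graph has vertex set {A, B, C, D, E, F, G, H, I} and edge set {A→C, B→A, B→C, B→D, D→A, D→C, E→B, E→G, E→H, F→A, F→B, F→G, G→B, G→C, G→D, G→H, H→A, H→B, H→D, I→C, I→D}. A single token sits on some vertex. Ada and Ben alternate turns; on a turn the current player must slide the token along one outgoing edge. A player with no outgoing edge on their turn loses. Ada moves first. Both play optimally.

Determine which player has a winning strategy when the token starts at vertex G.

Ada wins.

Use the standard recursion: the mover loses at a terminal position; elsewhere, the mover wins exactly when some move hands the opponent an L position.
Every edge goes from a vertex to one that appears earlier in the order C, A, D, B, H, G, I, E, F, so processing vertices in that order labels each vertex after all of its successors.
C: no outgoing edge → L
A: W (go to C, an L position)
D: W (go to C, an L position)
B: W (go to C, an L position)
H: L (options B(W), D(W), A(W) are all W)
G: W (go to H, an L position)
I: W (go to C, an L position)
E: W (go to H, an L position)
F: L (options G(W), B(W), A(W) are all W)
The starting position G is W: Ada should move to H, handing over an L position.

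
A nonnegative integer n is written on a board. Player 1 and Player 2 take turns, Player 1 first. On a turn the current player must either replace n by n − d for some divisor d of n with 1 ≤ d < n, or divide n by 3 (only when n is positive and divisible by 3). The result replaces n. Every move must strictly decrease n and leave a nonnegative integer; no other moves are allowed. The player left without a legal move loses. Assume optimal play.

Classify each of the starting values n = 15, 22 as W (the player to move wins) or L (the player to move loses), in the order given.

Positions with no move are L. A position that does have a move is losing for the player to move precisely when every available move leads to a winning position for the opponent. Fill in the labels:
n=0: no move → L
n=1: no move → L
n=2: can move to 1, which is L ⇒ W
n=3: can move to 1, which is L ⇒ W
n=4: moves to 2(W), 3(W); every one is W ⇒ L
n=5: can move to 4, which is L ⇒ W
n=6: can move to 4, which is L ⇒ W
n=7: the only move is to 6(W), a W ⇒ L
n=8: can move to 4, which is L ⇒ W
n=9: moves to 3(W), 6(W), 8(W); every one is W ⇒ L
n=10: can move to 9, which is L ⇒ W
n=11: the only move is to 10(W), a W ⇒ L
n=12: can move to 4, which is L ⇒ W
n=13: the only move is to 12(W), a W ⇒ L
n=14: can move to 7, which is L ⇒ W
n=15: moves to 5(W), 10(W), 12(W), 14(W); every one is W ⇒ L
n=16: can move to 15, which is L ⇒ W
n=17: the only move is to 16(W), a W ⇒ L
n=18: can move to 9, which is L ⇒ W
n=19: the only move is to 18(W), a W ⇒ L
n=20: can move to 15, which is L ⇒ W
n=21: can move to 7, which is L ⇒ W
n=22: can move to 11, which is L ⇒ W

15: L, 22: W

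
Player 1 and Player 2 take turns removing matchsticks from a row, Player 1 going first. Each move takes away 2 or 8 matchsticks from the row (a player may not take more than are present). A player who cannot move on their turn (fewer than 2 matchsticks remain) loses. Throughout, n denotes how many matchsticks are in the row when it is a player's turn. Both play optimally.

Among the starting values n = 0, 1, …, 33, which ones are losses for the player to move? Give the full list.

0, 1, 4, 5, 10, 11, 14, 15, 20, 21, 24, 25, 30, 31

Compute win/loss labels from the base case upward. A position with no move is L. Any other position is W if it can reach an L in one move, else L.
n=0: no move → L
n=1: no move → L
n=2: W (go to 0, an L position)
n=3: W (go to 1, an L position)
n=4: L (sole option 2(W) is W)
n=5: L (sole option 3(W) is W)
n=6: W (go to 4, an L position)
n=7: W (go to 5, an L position)
n=8: W (go to 0, an L position)
n=9: W (go to 1, an L position)
n=10: L (options 8(W), 2(W) are all W)
n=11: L (options 9(W), 3(W) are all W)
n=12: W (go to 10, an L position)
n=13: W (go to 11, an L position)
n=14: L (options 12(W), 6(W) are all W)
n=15: L (options 13(W), 7(W) are all W)
n=16: W (go to 14, an L position)
n=17: W (go to 15, an L position)
n=18: W (go to 10, an L position)
n=19: W (go to 11, an L position)
n=20: L (options 18(W), 12(W) are all W)
n=21: L (options 19(W), 13(W) are all W)
n=22: W (go to 20, an L position)
n=23: W (go to 21, an L position)
n=24: L (options 22(W), 16(W) are all W)
n=25: L (options 23(W), 17(W) are all W)
n=26: W (go to 24, an L position)
n=27: W (go to 25, an L position)
n=28: W (go to 20, an L position)
n=29: W (go to 21, an L position)
n=30: L (options 28(W), 22(W) are all W)
n=31: L (options 29(W), 23(W) are all W)
n=32: W (go to 30, an L position)
n=33: W (go to 31, an L position)
The losing starting values of n are exactly the entries labelled L in this table (14 of them).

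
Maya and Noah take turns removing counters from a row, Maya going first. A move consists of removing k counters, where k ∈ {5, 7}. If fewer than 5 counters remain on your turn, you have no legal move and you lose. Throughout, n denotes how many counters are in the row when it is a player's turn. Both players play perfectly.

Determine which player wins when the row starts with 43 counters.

Compute win/loss labels from the base case upward. A position with no move is L. Any other position is W if it can reach an L in one move, else L.
n=0: no move → L
n=1: no move → L
n=2: no move → L
n=3: no move → L
n=4: no move → L
n=5: W (go to 0, an L position)
n=6: W (go to 1, an L position)
n=7: W (go to 2, an L position)
n=8: W (go to 3, an L position)
n=9: W (go to 4, an L position)
n=10: W (go to 3, an L position)
n=11: W (go to 4, an L position)
n=12: L (options 7(W), 5(W) are all W)
n=13: L (options 8(W), 6(W) are all W)
n=14: L (options 9(W), 7(W) are all W)
n=15: L (options 10(W), 8(W) are all W)
n=16: L (options 11(W), 9(W) are all W)
n=17: W (go to 12, an L position)
n=18: W (go to 13, an L position)
n=19: W (go to 14, an L position)
n=20: W (go to 15, an L position)
n=21: W (go to 16, an L position)
n=22: W (go to 15, an L position)
n=23: W (go to 16, an L position)
n=24: L (options 19(W), 17(W) are all W)
n=25: L (options 20(W), 18(W) are all W)
n=26: L (options 21(W), 19(W) are all W)
n=27: L (options 22(W), 20(W) are all W)
n=28: L (options 23(W), 21(W) are all W)
n=29: W (go to 24, an L position)
n=30: W (go to 25, an L position)
n=31: W (go to 26, an L position)
n=32: W (go to 27, an L position)
n=33: W (go to 28, an L position)
n=34: W (go to 27, an L position)
n=35: W (go to 28, an L position)
n=36: L (options 31(W), 29(W) are all W)
n=37: L (options 32(W), 30(W) are all W)
n=38: L (options 33(W), 31(W) are all W)
n=39: L (options 34(W), 32(W) are all W)
n=40: L (options 35(W), 33(W) are all W)
n=41: W (go to 36, an L position)
n=42: W (go to 37, an L position)
n=43: W (go to 38, an L position)
From 43 Maya can remove 5, leaving 38, reaching an L position.

Maya wins.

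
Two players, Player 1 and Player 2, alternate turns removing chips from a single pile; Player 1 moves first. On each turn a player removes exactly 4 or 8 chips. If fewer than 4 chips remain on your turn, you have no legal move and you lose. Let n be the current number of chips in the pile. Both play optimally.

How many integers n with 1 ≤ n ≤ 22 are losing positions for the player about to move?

Build the W/L table. Terminal = L. A non-terminal position is W if it has a move to some L; otherwise it is L.
n=0: no move → L
n=1: no move → L
n=2: no move → L
n=3: no move → L
n=4: reaches L-position 0 → W
n=5: reaches L-position 1 → W
n=6: reaches L-position 2 → W
n=7: reaches L-position 3 → W
n=8: reaches L-position 0 → W
n=9: reaches L-position 1 → W
n=10: reaches L-position 2 → W
n=11: reaches L-position 3 → W
n=12: only reaches 8(W), 4(W), all W → L
n=13: only reaches 9(W), 5(W), all W → L
n=14: only reaches 10(W), 6(W), all W → L
n=15: only reaches 11(W), 7(W), all W → L
n=16: reaches L-position 12 → W
n=17: reaches L-position 13 → W
n=18: reaches L-position 14 → W
n=19: reaches L-position 15 → W
n=20: reaches L-position 12 → W
n=21: reaches L-position 13 → W
n=22: reaches L-position 14 → W
L entries with 1 ≤ n ≤ 22 (n=0 is outside the asked range and is not counted): n = 1, 2, 3, 12, 13, 14, 15; that makes 7.

7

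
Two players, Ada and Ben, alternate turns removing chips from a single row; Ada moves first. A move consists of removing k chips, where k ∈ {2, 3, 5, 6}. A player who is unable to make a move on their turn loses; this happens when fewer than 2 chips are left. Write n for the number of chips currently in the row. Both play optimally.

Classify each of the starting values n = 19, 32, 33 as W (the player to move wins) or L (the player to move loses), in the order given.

19: W, 32: L, 33: L

Positions with no move are L. A position that does have a move is losing for the player to move precisely when every available move leads to a winning position for the opponent. Fill in the labels:
n=0: no move → L
n=1: no move → L
n=2: can move to 0, which is L ⇒ W
n=3: can move to 1, which is L ⇒ W
n=4: can move to 1, which is L ⇒ W
n=5: can move to 0, which is L ⇒ W
n=6: can move to 1, which is L ⇒ W
n=7: can move to 1, which is L ⇒ W
n=8: moves to 6(W), 5(W), 3(W), 2(W); every one is W ⇒ L
n=9: moves to 7(W), 6(W), 4(W), 3(W); every one is W ⇒ L
n=10: can move to 8, which is L ⇒ W
n=11: can move to 9, which is L ⇒ W
n=12: can move to 9, which is L ⇒ W
n=13: can move to 8, which is L ⇒ W
n=14: can move to 9, which is L ⇒ W
n=15: can move to 9, which is L ⇒ W
n=16: moves to 14(W), 13(W), 11(W), 10(W); every one is W ⇒ L
n=17: moves to 15(W), 14(W), 12(W), 11(W); every one is W ⇒ L
n=18: can move to 16, which is L ⇒ W
n=19: can move to 17, which is L ⇒ W
n=20: can move to 17, which is L ⇒ W
n=21: can move to 16, which is L ⇒ W
n=22: can move to 17, which is L ⇒ W
n=23: can move to 17, which is L ⇒ W
n=24: moves to 22(W), 21(W), 19(W), 18(W); every one is W ⇒ L
n=25: moves to 23(W), 22(W), 20(W), 19(W); every one is W ⇒ L
n=26: can move to 24, which is L ⇒ W
n=27: can move to 25, which is L ⇒ W
n=28: can move to 25, which is L ⇒ W
n=29: can move to 24, which is L ⇒ W
n=30: can move to 25, which is L ⇒ W
n=31: can move to 25, which is L ⇒ W
n=32: moves to 30(W), 29(W), 27(W), 26(W); every one is W ⇒ L
n=33: moves to 31(W), 30(W), 28(W), 27(W); every one is W ⇒ L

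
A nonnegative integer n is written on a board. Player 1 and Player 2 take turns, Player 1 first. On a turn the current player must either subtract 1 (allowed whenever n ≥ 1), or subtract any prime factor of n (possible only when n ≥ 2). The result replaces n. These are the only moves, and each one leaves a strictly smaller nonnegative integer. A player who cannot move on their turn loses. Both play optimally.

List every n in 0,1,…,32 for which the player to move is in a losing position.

0, 4, 8, 12, 16, 20, 24, 28, 32

Label each position W (a win for the player to move) or L (a loss). A position with no legal move is L; any other position is W exactly when some move reaches an L, and L when every move reaches a W.
n=0: no move → L
n=1: reaches L-position 0 → W
n=2: reaches L-position 0 → W
n=3: reaches L-position 0 → W
n=4: only reaches 2(W), 3(W), all W → L
n=5: reaches L-position 0 → W
n=6: reaches L-position 4 → W
n=7: reaches L-position 0 → W
n=8: only reaches 6(W), 7(W), all W → L
n=9: reaches L-position 8 → W
n=10: reaches L-position 8 → W
n=11: reaches L-position 0 → W
n=12: only reaches 9(W), 10(W), 11(W), all W → L
n=13: reaches L-position 0 → W
n=14: reaches L-position 12 → W
n=15: reaches L-position 12 → W
n=16: only reaches 14(W), 15(W), all W → L
n=17: reaches L-position 0 → W
n=18: reaches L-position 16 → W
n=19: reaches L-position 0 → W
n=20: only reaches 15(W), 18(W), 19(W), all W → L
n=21: reaches L-position 20 → W
n=22: reaches L-position 20 → W
n=23: reaches L-position 0 → W
n=24: only reaches 21(W), 22(W), 23(W), all W → L
n=25: reaches L-position 20 → W
n=26: reaches L-position 24 → W
n=27: reaches L-position 24 → W
n=28: only reaches 21(W), 26(W), 27(W), all W → L
n=29: reaches L-position 0 → W
n=30: reaches L-position 28 → W
n=31: reaches L-position 0 → W
n=32: only reaches 30(W), 31(W), all W → L
Reading off the rows marked L gives the requested list; there are 9 such values of n.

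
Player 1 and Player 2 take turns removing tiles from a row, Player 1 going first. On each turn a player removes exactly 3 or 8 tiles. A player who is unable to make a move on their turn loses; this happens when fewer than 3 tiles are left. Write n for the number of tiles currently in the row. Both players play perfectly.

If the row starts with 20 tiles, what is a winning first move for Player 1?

Remove 3, leaving 17.

Build the W/L table. Terminal = L. A non-terminal position is W if it has a move to some L; otherwise it is L.
n=0: no move → L
n=1: no move → L
n=2: no move → L
n=3: reaches L-position 0 → W
n=4: reaches L-position 1 → W
n=5: reaches L-position 2 → W
n=6: only reaches 3(W), which is W → L
n=7: only reaches 4(W), which is W → L
n=8: reaches L-position 0 → W
n=9: reaches L-position 6 → W
n=10: reaches L-position 7 → W
n=11: only reaches 8(W), 3(W), all W → L
n=12: only reaches 9(W), 4(W), all W → L
n=13: only reaches 10(W), 5(W), all W → L
n=14: reaches L-position 11 → W
n=15: reaches L-position 12 → W
n=16: reaches L-position 13 → W
n=17: only reaches 14(W), 9(W), all W → L
n=18: only reaches 15(W), 10(W), all W → L
n=19: reaches L-position 11 → W
n=20: reaches L-position 17 → W
From 20, the L positions reachable in one move are: 17, 12. Any move reaching one of these is winning.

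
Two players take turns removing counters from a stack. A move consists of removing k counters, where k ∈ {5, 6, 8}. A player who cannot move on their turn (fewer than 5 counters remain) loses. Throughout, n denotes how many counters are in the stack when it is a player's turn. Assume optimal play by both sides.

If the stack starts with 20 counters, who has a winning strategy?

The first player wins.

Label each position W (a win for the player to move) or L (a loss). A position with no legal move is L; any other position is W exactly when some move reaches an L, and L when every move reaches a W.
n=0: no move → L
n=1: no move → L
n=2: no move → L
n=3: no move → L
n=4: no move → L
n=5: can move to 0, which is L ⇒ W
n=6: can move to 1, which is L ⇒ W
n=7: can move to 2, which is L ⇒ W
n=8: can move to 3, which is L ⇒ W
n=9: can move to 4, which is L ⇒ W
n=10: can move to 4, which is L ⇒ W
n=11: can move to 3, which is L ⇒ W
n=12: can move to 4, which is L ⇒ W
n=13: moves to 8(W), 7(W), 5(W); every one is W ⇒ L
n=14: moves to 9(W), 8(W), 6(W); every one is W ⇒ L
n=15: moves to 10(W), 9(W), 7(W); every one is W ⇒ L
n=16: moves to 11(W), 10(W), 8(W); every one is W ⇒ L
n=17: moves to 12(W), 11(W), 9(W); every one is W ⇒ L
n=18: can move to 13, which is L ⇒ W
n=19: can move to 14, which is L ⇒ W
n=20: can move to 15, which is L ⇒ W
The starting position 20 is W: the player to move should remove 5, leaving 15, handing over an L position.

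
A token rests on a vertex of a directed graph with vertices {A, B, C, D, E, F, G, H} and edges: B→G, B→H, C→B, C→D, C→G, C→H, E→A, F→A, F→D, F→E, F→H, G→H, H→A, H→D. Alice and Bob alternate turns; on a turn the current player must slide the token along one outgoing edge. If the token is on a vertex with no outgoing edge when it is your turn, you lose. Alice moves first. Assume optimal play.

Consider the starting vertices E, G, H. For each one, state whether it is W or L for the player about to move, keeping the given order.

E: W, G: L, H: W

Compute win/loss labels from the base case upward. A position with no move is L. Any other position is W if it can reach an L in one move, else L.
Every edge goes from a vertex to one that appears earlier in the order D, A, H, G, B, E, F, C, so processing vertices in that order labels each vertex after all of its successors.
D: no outgoing edge → L
A: no outgoing edge → L
H: reaches L-position A → W
G: only reaches H(W), which is W → L
B: reaches L-position G → W
E: reaches L-position A → W
F: reaches L-position A → W
C: reaches L-position G → W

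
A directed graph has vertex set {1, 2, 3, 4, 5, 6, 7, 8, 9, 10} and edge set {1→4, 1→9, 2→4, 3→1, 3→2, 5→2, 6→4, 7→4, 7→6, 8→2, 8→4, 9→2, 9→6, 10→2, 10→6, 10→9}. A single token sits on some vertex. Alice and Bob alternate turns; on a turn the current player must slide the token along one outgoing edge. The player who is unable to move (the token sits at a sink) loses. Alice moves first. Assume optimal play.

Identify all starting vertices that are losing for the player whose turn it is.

Work bottom-up. With no move the player to move loses. Otherwise the position is W if at least one move leads to an L position for the opponent, and L if every move leads to a W.
Every edge goes from a vertex to one that appears earlier in the order 4, 6, 7, 2, 9, 1, 5, 8, 3, 10, so processing vertices in that order labels each vertex after all of its successors.
4: no outgoing edge → L
6: W (go to 4, an L position)
7: W (go to 4, an L position)
2: W (go to 4, an L position)
9: L (options 2(W), 6(W) are all W)
1: W (go to 9, an L position)
5: L (sole option 2(W) is W)
8: W (go to 4, an L position)
3: L (options 1(W), 2(W) are all W)
10: W (go to 9, an L position)
The losing starting vertices are exactly the entries labelled L in this table (4 of them).

3, 4, 5, 9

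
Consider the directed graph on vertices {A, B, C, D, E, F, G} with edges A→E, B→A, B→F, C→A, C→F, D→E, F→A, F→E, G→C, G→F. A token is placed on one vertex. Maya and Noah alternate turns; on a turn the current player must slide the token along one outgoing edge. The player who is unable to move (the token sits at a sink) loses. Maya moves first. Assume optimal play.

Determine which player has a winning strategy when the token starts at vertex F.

Maya wins.

Build the W/L table. Terminal = L. A non-terminal position is W if it has a move to some L; otherwise it is L.
Every edge goes from a vertex to one that appears earlier in the order E, A, F, B, C, D, G, so processing vertices in that order labels each vertex after all of its successors.
E: no outgoing edge → L
A: W (go to E, an L position)
F: W (go to E, an L position)
B: L (options F(W), A(W) are all W)
C: L (options F(W), A(W) are all W)
D: W (go to E, an L position)
G: W (go to C, an L position)
From F Maya can move to E, reaching an L position.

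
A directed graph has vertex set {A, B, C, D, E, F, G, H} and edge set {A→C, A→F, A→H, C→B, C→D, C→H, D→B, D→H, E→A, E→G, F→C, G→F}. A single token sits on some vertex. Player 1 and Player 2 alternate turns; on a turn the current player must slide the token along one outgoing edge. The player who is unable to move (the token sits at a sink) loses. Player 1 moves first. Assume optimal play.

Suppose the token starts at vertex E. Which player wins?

Positions with no move are L. A position that does have a move is losing for the player to move precisely when every available move leads to a winning position for the opponent. Fill in the labels:
Every edge goes from a vertex to one that appears earlier in the order H, B, D, C, F, G, A, E, so processing vertices in that order labels each vertex after all of its successors.
H: no outgoing edge → L
B: no outgoing edge → L
D: reaches L-position B → W
C: reaches L-position B → W
F: only reaches C(W), which is W → L
G: reaches L-position F → W
A: reaches L-position F → W
E: only reaches A(W), G(W), all W → L
Every move from E reaches a W position, so the mover loses.

Player 2 wins.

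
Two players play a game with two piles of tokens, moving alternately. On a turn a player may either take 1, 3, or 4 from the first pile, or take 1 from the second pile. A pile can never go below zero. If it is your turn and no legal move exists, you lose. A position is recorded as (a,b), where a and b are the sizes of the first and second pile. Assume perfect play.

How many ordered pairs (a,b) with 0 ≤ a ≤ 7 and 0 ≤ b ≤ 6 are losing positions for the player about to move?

18

Classify positions by backward induction: terminal positions (no move available) are L. From any other position, the mover wins iff some move reaches an L.
Every move lowers a or b (never raises either), so fill the grid row by row in increasing a, and left to right within a row: each cell's successors are then already labelled.
      b=0  b=1  b=2  b=3  b=4  b=5  b=6
a=0:    L    W    L    W    L    W    L
a=1:    W    L    W    L    W    L    W
a=2:    L    W    L    W    L    W    L
a=3:    W    L    W    L    W    L    W
a=4:    W    W    W    W    W    W    W
a=5:    W    W    W    W    W    W    W
a=6:    W    W    W    W    W    W    W
a=7:    L    W    L    W    L    W    L
Cells with no legal move (terminal, hence L): (0,0).
The remaining L cells, each justified by listing all of its moves:
(0,2): only reaches (0,1)(W), which is W → L
(0,4): only reaches (0,3)(W), which is W → L
(0,6): only reaches (0,5)(W), which is W → L
(1,1): only reaches (0,1)(W), (1,0)(W), all W → L
(1,3): only reaches (0,3)(W), (1,2)(W), all W → L
(1,5): only reaches (0,5)(W), (1,4)(W), all W → L
(2,0): only reaches (1,0)(W), which is W → L
(2,2): only reaches (1,2)(W), (2,1)(W), all W → L
(2,4): only reaches (1,4)(W), (2,3)(W), all W → L
(2,6): only reaches (1,6)(W), (2,5)(W), all W → L
(3,1): only reaches (2,1)(W), (0,1)(W), (3,0)(W), all W → L
(3,3): only reaches (2,3)(W), (0,3)(W), (3,2)(W), all W → L
(3,5): only reaches (2,5)(W), (0,5)(W), (3,4)(W), all W → L
(7,0): only reaches (6,0)(W), (4,0)(W), (3,0)(W), all W → L
(7,2): only reaches (6,2)(W), (4,2)(W), (3,2)(W), (7,1)(W), all W → L
(7,4): only reaches (6,4)(W), (4,4)(W), (3,4)(W), (7,3)(W), all W → L
(7,6): only reaches (6,6)(W), (4,6)(W), (3,6)(W), (7,5)(W), all W → L
Every other cell has at least one move into one of the L cells above, so it is W.
L cells per row: a=0: 4, a=1: 3, a=2: 4, a=3: 3, a=4: 0, a=5: 0, a=6: 0, a=7: 4; total 18.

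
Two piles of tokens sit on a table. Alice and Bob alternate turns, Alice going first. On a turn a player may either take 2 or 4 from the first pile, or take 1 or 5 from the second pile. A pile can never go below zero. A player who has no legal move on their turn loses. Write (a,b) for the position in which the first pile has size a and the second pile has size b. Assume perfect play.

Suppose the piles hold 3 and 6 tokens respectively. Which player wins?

Alice wins.

Label each position W (a win for the player to move) or L (a loss). A position with no legal move is L; any other position is W exactly when some move reaches an L, and L when every move reaches a W.
No move ever increases a pile, so every position that can arise here has a ≤ 3 and b ≤ 6; it is enough to label the cells with 0 ≤ a ≤ 3 and 0 ≤ b ≤ 6.
Every move lowers a or b (never raises either), so fill the grid row by row in increasing a, and left to right within a row: each cell's successors are then already labelled.
      b=0  b=1  b=2  b=3  b=4  b=5  b=6
a=0:    L    W    L    W    L    W    L
a=1:    L    W    L    W    L    W    L
a=2:    W    L    W    L    W    L    W
a=3:    W    L    W    L    W    L    W
Cells with no legal move (terminal, hence L): (0,0), (1,0).
The remaining L cells, each justified by listing all of its moves:
(0,2): L (sole option (0,1)(W) is W)
(0,4): L (sole option (0,3)(W) is W)
(0,6): L (options (0,5)(W), (0,1)(W) are all W)
(1,2): L (sole option (1,1)(W) is W)
(1,4): L (sole option (1,3)(W) is W)
(1,6): L (options (1,5)(W), (1,1)(W) are all W)
(2,1): L (options (0,1)(W), (2,0)(W) are all W)
(2,3): L (options (0,3)(W), (2,2)(W) are all W)
(2,5): L (options (0,5)(W), (2,4)(W), (2,0)(W) are all W)
(3,1): L (options (1,1)(W), (3,0)(W) are all W)
(3,3): L (options (1,3)(W), (3,2)(W) are all W)
(3,5): L (options (1,5)(W), (3,4)(W), (3,0)(W) are all W)
Every other cell has at least one move into one of the L cells above, so it is W.
The starting position (3,6) is W: Alice should move to (1,6), handing over an L position.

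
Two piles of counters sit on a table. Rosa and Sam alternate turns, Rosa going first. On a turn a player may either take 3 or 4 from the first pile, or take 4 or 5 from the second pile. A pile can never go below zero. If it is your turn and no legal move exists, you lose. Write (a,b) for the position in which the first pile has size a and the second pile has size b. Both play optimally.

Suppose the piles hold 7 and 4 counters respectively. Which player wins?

Rosa wins.

Label each position W (a win for the player to move) or L (a loss). A position with no legal move is L; any other position is W exactly when some move reaches an L, and L when every move reaches a W.
No move ever increases a pile, so every position that can arise here has a ≤ 7 and b ≤ 4; it is enough to label the cells with 0 ≤ a ≤ 7 and 0 ≤ b ≤ 4.
Every move lowers a or b (never raises either), so fill the grid row by row in increasing a, and left to right within a row: each cell's successors are then already labelled.
      b=0  b=1  b=2  b=3  b=4
a=0:    L    L    L    L    W
a=1:    L    L    L    L    W
a=2:    L    L    L    L    W
a=3:    W    W    W    W    L
a=4:    W    W    W    W    L
a=5:    W    W    W    W    L
a=6:    W    W    W    W    W
a=7:    L    L    L    L    W
Cells with no legal move (terminal, hence L): (0,0), (0,1), (0,2), (0,3), (1,0), (1,1), (1,2), (1,3), (2,0), (2,1), (2,2), (2,3).
The remaining L cells, each justified by listing all of its moves:
(3,4): →(0,4)(W), (3,0)(W) — all W, so L
(4,4): →(1,4)(W), (0,4)(W), (4,0)(W) — all W, so L
(5,4): →(2,4)(W), (1,4)(W), (5,0)(W) — all W, so L
(7,0): →(4,0)(W), (3,0)(W) — all W, so L
(7,1): →(4,1)(W), (3,1)(W) — all W, so L
(7,2): →(4,2)(W), (3,2)(W) — all W, so L
(7,3): →(4,3)(W), (3,3)(W) — all W, so L
Every other cell has at least one move into one of the L cells above, so it is W.
From (7,4) Rosa can move to (4,4), reaching an L position.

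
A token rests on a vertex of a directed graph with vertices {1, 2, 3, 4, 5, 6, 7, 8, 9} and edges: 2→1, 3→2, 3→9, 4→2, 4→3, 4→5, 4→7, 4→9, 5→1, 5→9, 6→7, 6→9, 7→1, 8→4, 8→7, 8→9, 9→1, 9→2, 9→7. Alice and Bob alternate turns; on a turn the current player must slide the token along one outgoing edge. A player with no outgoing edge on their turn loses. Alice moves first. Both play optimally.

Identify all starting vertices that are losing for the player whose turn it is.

Label each position W (a win for the player to move) or L (a loss). A position with no legal move is L; any other position is W exactly when some move reaches an L, and L when every move reaches a W.
Every edge goes from a vertex to one that appears earlier in the order 1, 7, 2, 9, 3, 5, 4, 8, 6, so processing vertices in that order labels each vertex after all of its successors.
1: no outgoing edge → L
7: can move to 1, which is L ⇒ W
2: can move to 1, which is L ⇒ W
9: can move to 1, which is L ⇒ W
3: moves to 9(W), 2(W); every one is W ⇒ L
5: can move to 1, which is L ⇒ W
4: can move to 3, which is L ⇒ W
8: moves to 4(W), 9(W), 7(W); every one is W ⇒ L
6: moves to 9(W), 7(W); every one is W ⇒ L
The losing starting vertices are exactly the entries labelled L in this table (4 of them).

1, 3, 6, 8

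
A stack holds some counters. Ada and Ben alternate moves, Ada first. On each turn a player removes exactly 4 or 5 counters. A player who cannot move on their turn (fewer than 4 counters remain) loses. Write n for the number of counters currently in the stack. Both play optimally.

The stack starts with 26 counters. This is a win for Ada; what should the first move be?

Remove 5, leaving 21.

Build the W/L table. Terminal = L. A non-terminal position is W if it has a move to some L; otherwise it is L.
n=0: no move → L
n=1: no move → L
n=2: no move → L
n=3: no move → L
n=4: W (go to 0, an L position)
n=5: W (go to 1, an L position)
n=6: W (go to 2, an L position)
n=7: W (go to 3, an L position)
n=8: W (go to 3, an L position)
n=9: L (options 5(W), 4(W) are all W)
n=10: L (options 6(W), 5(W) are all W)
n=11: L (options 7(W), 6(W) are all W)
n=12: L (options 8(W), 7(W) are all W)
n=13: W (go to 9, an L position)
n=14: W (go to 10, an L position)
n=15: W (go to 11, an L position)
n=16: W (go to 12, an L position)
n=17: W (go to 12, an L position)
n=18: L (options 14(W), 13(W) are all W)
n=19: L (options 15(W), 14(W) are all W)
n=20: L (options 16(W), 15(W) are all W)
n=21: L (options 17(W), 16(W) are all W)
n=22: W (go to 18, an L position)
n=23: W (go to 19, an L position)
n=24: W (go to 20, an L position)
n=25: W (go to 21, an L position)
n=26: W (go to 21, an L position)
From 26, the L positions reachable in one move are: 21.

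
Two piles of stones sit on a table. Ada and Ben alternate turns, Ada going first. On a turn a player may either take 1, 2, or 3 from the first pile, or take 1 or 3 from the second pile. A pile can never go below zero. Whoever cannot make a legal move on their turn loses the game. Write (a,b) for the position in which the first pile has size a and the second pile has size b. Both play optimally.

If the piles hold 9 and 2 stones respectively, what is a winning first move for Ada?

Label each position W (a win for the player to move) or L (a loss). A position with no legal move is L; any other position is W exactly when some move reaches an L, and L when every move reaches a W.
No move ever increases a pile, so every position that can arise here has a ≤ 9 and b ≤ 2; it is enough to label the cells with 0 ≤ a ≤ 9 and 0 ≤ b ≤ 2.
Every move lowers a or b (never raises either), so fill the grid row by row in increasing a, and left to right within a row: each cell's successors are then already labelled.
      b=0  b=1  b=2
a=0:    L    W    L
a=1:    W    L    W
a=2:    W    W    W
a=3:    W    W    W
a=4:    L    W    L
a=5:    W    L    W
a=6:    W    W    W
a=7:    W    W    W
a=8:    L    W    L
a=9:    W    L    W
Cells with no legal move (terminal, hence L): (0,0).
The remaining L cells, each justified by listing all of its moves:
(0,2): the only move is to (0,1)(W), a W ⇒ L
(1,1): moves to (0,1)(W), (1,0)(W); every one is W ⇒ L
(4,0): moves to (3,0)(W), (2,0)(W), (1,0)(W); every one is W ⇒ L
(4,2): moves to (3,2)(W), (2,2)(W), (1,2)(W), (4,1)(W); every one is W ⇒ L
(5,1): moves to (4,1)(W), (3,1)(W), (2,1)(W), (5,0)(W); every one is W ⇒ L
(8,0): moves to (7,0)(W), (6,0)(W), (5,0)(W); every one is W ⇒ L
(8,2): moves to (7,2)(W), (6,2)(W), (5,2)(W), (8,1)(W); every one is W ⇒ L
(9,1): moves to (8,1)(W), (7,1)(W), (6,1)(W), (9,0)(W); every one is W ⇒ L
Every other cell has at least one move into one of the L cells above, so it is W.
From (9,2), the L positions reachable in one move are: (8,2), (9,1). Any move reaching one of these is winning.

Move to (8,2).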